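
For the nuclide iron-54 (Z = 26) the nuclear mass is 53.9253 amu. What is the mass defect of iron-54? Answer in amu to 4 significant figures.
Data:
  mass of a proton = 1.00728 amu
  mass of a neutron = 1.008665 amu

The nucleus contains 26 protons and 54 − 26 = 28 neutrons.
Total constituent mass: 26 × 1.00728 + 28 × 1.008665 = 54.431900 amu
Mass defect Δm = 54.431900 − 53.9253 = 0.506600 amu

0.5066 amu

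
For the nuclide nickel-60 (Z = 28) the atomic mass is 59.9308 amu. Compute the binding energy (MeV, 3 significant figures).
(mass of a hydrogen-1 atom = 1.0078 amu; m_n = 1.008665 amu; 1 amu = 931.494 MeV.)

With 28 protons and 32 neutrons (A = 60):
Σm = 28·m(¹H) + 32·m_n = 28.2184 + 32.277280 = 60.495680 amu
Δm = 60.495680 − 59.9308 = 0.564880 amu
E_B = 0.564880 × 931.494 = 526.182 MeV

526 MeV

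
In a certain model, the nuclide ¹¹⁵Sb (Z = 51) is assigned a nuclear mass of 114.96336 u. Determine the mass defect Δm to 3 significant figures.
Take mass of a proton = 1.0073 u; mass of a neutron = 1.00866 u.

The nucleus contains 51 protons and 115 − 51 = 64 neutrons.
Total constituent mass: 51 × 1.0073 + 64 × 1.00866 = 115.92654 u
The mass defect is 115.92654 − 114.96336 = 0.96318 u.

0.963 u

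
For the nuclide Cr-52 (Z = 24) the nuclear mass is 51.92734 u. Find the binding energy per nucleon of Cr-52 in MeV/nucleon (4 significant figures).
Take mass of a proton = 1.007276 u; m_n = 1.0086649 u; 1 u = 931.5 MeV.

8.776 MeV/nucleon

Total constituent mass: 24 × 1.007276 + 28 × 1.0086649 = 52.4172412 u
Mass defect Δm = 52.4172412 − 51.92734 = 0.4899012 u
Binding energy = Δm·c² = 0.4899012 × 931.5 MeV/u = 456.343 MeV
Per nucleon: 456.343 / 52 = 8.776 MeV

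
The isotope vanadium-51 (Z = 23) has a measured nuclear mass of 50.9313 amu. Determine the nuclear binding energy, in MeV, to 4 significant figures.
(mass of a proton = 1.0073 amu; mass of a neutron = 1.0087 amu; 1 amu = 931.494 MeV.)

447.3 MeV

The nucleus contains 23 protons and 51 − 23 = 28 neutrons.
Σm = 23·m_p + 28·m_n = 23.1679 + 28.2436 = 51.4115 amu
Mass defect Δm = 51.4115 − 50.9313 = 0.4802 amu
E_B = 0.4802 × 931.494 = 447.303 MeV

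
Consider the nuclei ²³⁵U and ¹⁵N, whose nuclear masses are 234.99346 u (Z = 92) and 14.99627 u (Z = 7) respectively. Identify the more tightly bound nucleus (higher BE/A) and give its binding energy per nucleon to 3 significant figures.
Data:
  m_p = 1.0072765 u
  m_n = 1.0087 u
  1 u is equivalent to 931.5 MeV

¹⁵N; 7.72 MeV/nucleon

²³⁵U: Σm = 92(1.0072765) + 143(1.0087) = 236.9135380 u; Δm = 1.9200780 u; E_B = 1788.6 MeV; E_B/A = 7.611 MeV
¹⁵N: Σm = 7(1.0072765) + 8(1.0087) = 15.1205355 u; Δm = 0.1242655 u; E_B = 115.75 MeV; E_B/A = 7.717 MeV
¹⁵N has the higher binding energy per nucleon, so it is the more tightly bound nucleus.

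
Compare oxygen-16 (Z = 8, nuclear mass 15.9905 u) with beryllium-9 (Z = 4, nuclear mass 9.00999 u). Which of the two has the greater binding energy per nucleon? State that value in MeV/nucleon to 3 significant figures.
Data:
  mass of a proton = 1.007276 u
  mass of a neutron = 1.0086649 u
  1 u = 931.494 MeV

oxygen-16; 7.98 MeV/nucleon

oxygen-16: Σm = 8(1.007276) + 8(1.0086649) = 16.1275272 u; Δm = 0.1370272 u; E_B = 127.64 MeV; E_B/A = 7.978 MeV
beryllium-9: Σm = 4(1.007276) + 5(1.0086649) = 9.0724285 u; Δm = 0.0624385 u; E_B = 58.161 MeV; E_B/A = 6.462 MeV
oxygen-16 has the higher binding energy per nucleon, so it is the more tightly bound nucleus.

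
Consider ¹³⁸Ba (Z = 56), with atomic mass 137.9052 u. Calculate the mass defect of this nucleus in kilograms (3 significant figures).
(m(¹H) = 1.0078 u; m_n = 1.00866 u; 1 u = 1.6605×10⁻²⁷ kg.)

2.06e-27 kg

The nucleus contains 56 protons and 138 − 56 = 82 neutrons.
Total constituent mass: 56 × 1.0078 + 82 × 1.00866 = 139.14692 u
The mass defect is 139.14692 − 137.9052 = 1.24172 u.
In SI units: 1.24172 u × 1.6605×10⁻²⁷ kg/u = 2.0619e-27 kg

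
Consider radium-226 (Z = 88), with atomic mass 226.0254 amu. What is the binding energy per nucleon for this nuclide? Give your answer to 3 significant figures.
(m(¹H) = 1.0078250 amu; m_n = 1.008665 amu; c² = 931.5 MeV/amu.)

The nucleus contains 88 protons and 226 − 88 = 138 neutrons.
Mass of separated nucleons = 88(1.0078250) + 138(1.008665) = 88.6886000 + 139.195770 = 227.8843700 amu
The mass defect is 227.8843700 − 226.0254 = 1.8589700 amu.
E_B = 1.8589700 × 931.5 = 1731.63 MeV
Per nucleon: 1731.63 / 226 = 7.662 MeV

7.66 MeV/nucleon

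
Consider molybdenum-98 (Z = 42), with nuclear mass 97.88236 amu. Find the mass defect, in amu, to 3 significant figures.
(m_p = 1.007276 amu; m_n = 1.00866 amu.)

Z = 42, so N = A − Z = 98 − 42 = 56.
Σm = 42·m_p + 56·m_n = 42.305592 + 56.48496 = 98.790552 amu
The mass defect is 98.790552 − 97.88236 = 0.908192 amu.

0.908 amu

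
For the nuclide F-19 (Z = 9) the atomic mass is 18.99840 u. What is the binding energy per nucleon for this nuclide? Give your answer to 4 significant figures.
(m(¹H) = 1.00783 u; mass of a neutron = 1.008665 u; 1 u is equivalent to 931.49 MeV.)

Total constituent mass: 9 × 1.00783 + 10 × 1.008665 = 19.157120 u
Δm = 19.157120 − 18.99840 = 0.158720 u
Binding energy = Δm·c² = 0.158720 × 931.49 MeV/u = 147.846 MeV
Per nucleon: 147.846 / 19 = 7.781 MeV

7.781 MeV/nucleon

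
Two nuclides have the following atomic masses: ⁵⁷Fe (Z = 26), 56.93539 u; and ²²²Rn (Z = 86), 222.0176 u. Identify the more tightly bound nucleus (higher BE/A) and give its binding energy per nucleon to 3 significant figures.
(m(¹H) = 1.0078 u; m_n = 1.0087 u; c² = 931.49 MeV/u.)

⁵⁷Fe; 8.78 MeV/nucleon

⁵⁷Fe: Σm = 26(1.0078) + 31(1.0087) = 57.4725 u; Δm = 0.53711 u; E_B = 500.31 MeV; E_B/A = 8.777 MeV
²²²Rn: Σm = 86(1.0078) + 136(1.0087) = 223.8540 u; Δm = 1.8364 u; E_B = 1710.6 MeV; E_B/A = 7.705 MeV
⁵⁷Fe has the higher binding energy per nucleon, so it is the more tightly bound nucleus.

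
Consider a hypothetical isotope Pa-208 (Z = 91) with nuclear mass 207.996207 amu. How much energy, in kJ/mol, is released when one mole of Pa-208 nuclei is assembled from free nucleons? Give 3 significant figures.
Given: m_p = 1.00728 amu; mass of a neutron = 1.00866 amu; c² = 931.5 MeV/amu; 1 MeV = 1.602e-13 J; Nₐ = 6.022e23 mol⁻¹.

Z = 91, so N = A − Z = 208 − 91 = 117.
Σm = 91·m_p + 117·m_n = 91.66248 + 118.01322 = 209.67570 amu
The mass defect is 209.67570 − 207.996207 = 1.679493 amu.
Converting to energy: 1.679493 amu × 931.5 MeV/amu = 1564.45 MeV
Per nucleus in joules: 1564.45 MeV × 1.602e-13 J/MeV = 2.5062e-10 J
Per mole: 2.5062e-10 J × 6.022e23 mol⁻¹ = 1.5092e+14 J/mol

1.51e+11 kJ/mol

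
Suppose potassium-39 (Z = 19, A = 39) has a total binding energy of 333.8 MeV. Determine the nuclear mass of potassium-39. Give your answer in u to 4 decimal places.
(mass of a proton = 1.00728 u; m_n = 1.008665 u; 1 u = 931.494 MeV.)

Mass defect = 333.8 MeV / (931.494 MeV/u) = 0.358349 u
Constituent mass = 19(1.00728) + 20(1.008665) = 39.311620 u
Nuclear mass = 39.311620 − 0.358349 = 38.953271 u ≈ 38.9533 u (to 4 decimal places)

38.9533 u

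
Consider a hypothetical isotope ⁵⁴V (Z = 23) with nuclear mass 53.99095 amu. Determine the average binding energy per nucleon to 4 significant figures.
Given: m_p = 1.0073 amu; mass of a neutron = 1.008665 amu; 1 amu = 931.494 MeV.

7.686 MeV/nucleon

The nucleus contains 23 protons and 54 − 23 = 31 neutrons.
Mass of separated nucleons = 23(1.0073) + 31(1.008665) = 23.1679 + 31.268615 = 54.436515 amu
Mass defect Δm = 54.436515 − 53.99095 = 0.445565 amu
Binding energy = Δm·c² = 0.445565 × 931.494 MeV/amu = 415.041 MeV
Per nucleon: 415.041 / 54 = 7.686 MeV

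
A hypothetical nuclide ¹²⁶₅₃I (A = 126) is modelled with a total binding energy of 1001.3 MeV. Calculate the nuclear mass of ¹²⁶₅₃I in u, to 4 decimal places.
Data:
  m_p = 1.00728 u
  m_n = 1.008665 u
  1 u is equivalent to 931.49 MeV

Mass defect = 1001.3 MeV / (931.49 MeV/u) = 1.074944 u
Constituent mass = 53(1.00728) + 73(1.008665) = 127.018385 u
Nuclear mass = 127.018385 − 1.074944 = 125.943441 u ≈ 125.9434 u (to 4 decimal places)

125.9434 u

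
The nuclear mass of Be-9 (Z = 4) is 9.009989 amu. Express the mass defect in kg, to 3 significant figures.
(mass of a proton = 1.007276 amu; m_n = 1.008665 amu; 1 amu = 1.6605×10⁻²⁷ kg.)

Z = 4, so N = A − Z = 9 − 4 = 5.
Σm = 4·m_p + 5·m_n = 4.029104 + 5.043325 = 9.072429 amu
The mass defect is 9.072429 − 9.009989 = 0.062440 amu.
In SI units: 0.062440 amu × 1.6605×10⁻²⁷ kg/amu = 1.0368e-28 kg

1.04e-28 kg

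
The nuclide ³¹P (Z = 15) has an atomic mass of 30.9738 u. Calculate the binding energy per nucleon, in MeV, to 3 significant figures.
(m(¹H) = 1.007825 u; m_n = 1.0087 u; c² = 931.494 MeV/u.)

8.50 MeV/nucleon

The nucleus contains 15 protons and 31 − 15 = 16 neutrons.
Total constituent mass: 15 × 1.007825 + 16 × 1.0087 = 31.256575 u
Δm = 31.256575 − 30.9738 = 0.282775 u
Converting to energy: 0.282775 u × 931.494 MeV/u = 263.403 MeV
BE/A = 263.403 MeV / 31 = 8.497 MeV/nucleon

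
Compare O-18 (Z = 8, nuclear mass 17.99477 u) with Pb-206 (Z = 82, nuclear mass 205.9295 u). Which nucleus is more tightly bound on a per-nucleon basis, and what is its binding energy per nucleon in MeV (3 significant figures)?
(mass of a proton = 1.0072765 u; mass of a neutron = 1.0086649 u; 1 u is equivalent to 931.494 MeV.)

O-18: Σm = 8(1.0072765) + 10(1.0086649) = 18.1448610 u; Δm = 0.1500910 u; E_B = 139.81 MeV; E_B/A = 7.767 MeV
Pb-206: Σm = 82(1.0072765) + 124(1.0086649) = 207.6711206 u; Δm = 1.7416206 u; E_B = 1622.3 MeV; E_B/A = 7.875 MeV
Pb-206 has the higher binding energy per nucleon, so it is the more tightly bound nucleus.

Pb-206; 7.88 MeV/nucleon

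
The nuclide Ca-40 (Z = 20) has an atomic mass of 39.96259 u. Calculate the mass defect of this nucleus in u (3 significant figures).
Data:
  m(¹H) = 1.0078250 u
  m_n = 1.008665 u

The nucleus contains 20 protons and 40 − 20 = 20 neutrons.
Total constituent mass: 20 × 1.0078250 + 20 × 1.008665 = 40.3298000 u
The mass defect is 40.3298000 − 39.96259 = 0.3672100 u.

0.367 u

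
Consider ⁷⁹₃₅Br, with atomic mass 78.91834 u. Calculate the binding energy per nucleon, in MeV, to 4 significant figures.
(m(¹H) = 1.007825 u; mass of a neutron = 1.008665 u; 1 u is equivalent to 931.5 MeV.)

8.688 MeV/nucleon

Mass of separated nucleons = 35(1.007825) + 44(1.008665) = 35.273875 + 44.381260 = 79.655135 u
Mass defect Δm = 79.655135 − 78.91834 = 0.736795 u
E_B = 0.736795 × 931.5 = 686.325 MeV
BE/A = 686.325 MeV / 79 = 8.688 MeV/nucleon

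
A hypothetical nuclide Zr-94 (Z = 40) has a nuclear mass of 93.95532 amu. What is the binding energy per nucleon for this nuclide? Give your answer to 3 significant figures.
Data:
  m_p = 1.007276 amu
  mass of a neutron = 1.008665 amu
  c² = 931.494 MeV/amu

The nucleus contains 40 protons and 94 − 40 = 54 neutrons.
Σm = 40·m_p + 54·m_n = 40.291040 + 54.467910 = 94.758950 amu
The mass defect is 94.758950 − 93.95532 = 0.803630 amu.
E_B = 0.803630 × 931.494 = 748.577 MeV
BE/A = 748.577 MeV / 94 = 7.964 MeV/nucleon

7.96 MeV/nucleon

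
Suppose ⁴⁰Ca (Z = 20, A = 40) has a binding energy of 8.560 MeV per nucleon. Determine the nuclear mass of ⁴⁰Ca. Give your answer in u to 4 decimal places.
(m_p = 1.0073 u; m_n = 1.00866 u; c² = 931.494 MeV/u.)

Total binding energy = 40 × 8.560 = 342.400 MeV
Mass defect = 342.400 MeV / (931.494 MeV/u) = 0.367582 u
Constituent mass = 20(1.0073) + 20(1.00866) = 40.31920 u
Nuclear mass = 40.31920 − 0.367582 = 39.951618 u ≈ 39.9516 u (to 4 decimal places)

39.9516 u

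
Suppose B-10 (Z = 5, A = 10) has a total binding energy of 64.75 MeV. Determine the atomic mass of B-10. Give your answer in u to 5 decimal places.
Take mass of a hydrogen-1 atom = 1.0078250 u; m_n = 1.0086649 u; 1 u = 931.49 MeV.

10.01294 u

Mass defect = 64.75 MeV / (931.49 MeV/u) = 0.0695123 u
Constituent mass = 5(1.0078250) + 5(1.0086649) = 10.0824495 u
Atomic mass = 10.0824495 − 0.0695123 = 10.0129372 u ≈ 10.01294 u (to 5 decimal places)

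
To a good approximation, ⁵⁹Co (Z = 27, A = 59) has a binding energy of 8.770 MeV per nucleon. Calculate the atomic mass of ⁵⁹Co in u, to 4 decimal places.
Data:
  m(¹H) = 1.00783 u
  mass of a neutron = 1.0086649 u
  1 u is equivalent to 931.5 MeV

58.9332 u

Total binding energy = 59 × 8.770 = 517.430 MeV
Mass defect = 517.430 MeV / (931.5 MeV/u) = 0.555480 u
Constituent mass = 27(1.00783) + 32(1.0086649) = 59.4886868 u
Atomic mass = 59.4886868 − 0.555480 = 58.9332068 u ≈ 58.9332 u (to 4 decimal places)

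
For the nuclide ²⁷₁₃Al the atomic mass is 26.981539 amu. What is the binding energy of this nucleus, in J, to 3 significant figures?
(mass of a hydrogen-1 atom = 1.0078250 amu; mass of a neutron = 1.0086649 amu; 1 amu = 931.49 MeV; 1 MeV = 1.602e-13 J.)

3.60e-11 J

The nucleus contains 13 protons and 27 − 13 = 14 neutrons.
Mass of separated nucleons = 13(1.0078250) + 14(1.0086649) = 13.1017250 + 14.1213086 = 27.2230336 amu
The mass defect is 27.2230336 − 26.981539 = 0.2414946 amu.
Binding energy = Δm·c² = 0.2414946 × 931.49 MeV/amu = 224.950 MeV
In joules: 224.950 MeV × 1.602e-13 J/MeV = 3.6037e-11 J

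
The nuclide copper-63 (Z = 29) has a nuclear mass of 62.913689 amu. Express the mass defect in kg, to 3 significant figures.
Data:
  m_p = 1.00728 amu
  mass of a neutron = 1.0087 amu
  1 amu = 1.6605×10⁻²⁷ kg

9.85e-28 kg

The nucleus contains 29 protons and 63 − 29 = 34 neutrons.
Mass of separated nucleons = 29(1.00728) + 34(1.0087) = 29.21112 + 34.2958 = 63.50692 amu
The mass defect is 63.50692 − 62.913689 = 0.593231 amu.
In SI units: 0.593231 amu × 1.6605×10⁻²⁷ kg/amu = 9.8506e-28 kg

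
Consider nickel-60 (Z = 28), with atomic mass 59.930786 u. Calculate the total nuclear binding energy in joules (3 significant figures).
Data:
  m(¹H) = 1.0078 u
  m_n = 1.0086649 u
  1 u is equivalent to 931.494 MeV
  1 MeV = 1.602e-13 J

The nucleus contains 28 protons and 60 − 28 = 32 neutrons.
Mass of separated nucleons = 28(1.0078) + 32(1.0086649) = 28.2184 + 32.2772768 = 60.4956768 u
The mass defect is 60.4956768 − 59.930786 = 0.5648908 u.
Converting to energy: 0.5648908 u × 931.494 MeV/u = 526.192 MeV
In joules: 526.192 MeV × 1.602e-13 J/MeV = 8.4296e-11 J

8.43e-11 J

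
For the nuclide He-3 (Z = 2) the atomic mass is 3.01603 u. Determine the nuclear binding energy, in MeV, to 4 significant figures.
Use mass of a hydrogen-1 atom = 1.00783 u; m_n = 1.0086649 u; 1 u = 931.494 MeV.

7.727 MeV

With 2 protons and 1 neutrons (A = 3):
Total constituent mass: 2 × 1.00783 + 1 × 1.0086649 = 3.0243249 u
The mass defect is 3.0243249 − 3.01603 = 0.0082949 u.
E_B = 0.0082949 × 931.494 = 7.72665 MeV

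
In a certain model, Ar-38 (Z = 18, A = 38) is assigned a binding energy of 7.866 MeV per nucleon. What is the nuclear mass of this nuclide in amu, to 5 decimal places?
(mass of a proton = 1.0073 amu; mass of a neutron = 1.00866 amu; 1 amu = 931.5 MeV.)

37.98371 amu

Total binding energy = 38 × 7.866 = 298.908 MeV
Mass defect = 298.908 MeV / (931.5 MeV/amu) = 0.3208889 amu
Constituent mass = 18(1.0073) + 20(1.00866) = 38.30460 amu
Nuclear mass = 38.30460 − 0.3208889 = 37.9837111 amu ≈ 37.98371 amu (to 5 decimal places)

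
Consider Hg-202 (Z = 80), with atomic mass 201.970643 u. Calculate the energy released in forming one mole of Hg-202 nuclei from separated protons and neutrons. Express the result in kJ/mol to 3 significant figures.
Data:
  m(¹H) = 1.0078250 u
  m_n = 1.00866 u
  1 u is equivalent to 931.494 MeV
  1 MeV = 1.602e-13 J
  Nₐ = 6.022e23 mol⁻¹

Z = 80, so N = A − Z = 202 − 80 = 122.
Mass of separated nucleons = 80(1.0078250) + 122(1.00866) = 80.6260000 + 123.05652 = 203.6825200 u
Mass defect Δm = 203.6825200 − 201.970643 = 1.7118770 u
Binding energy = Δm·c² = 1.7118770 × 931.494 MeV/u = 1594.60 MeV
Per nucleus in joules: 1594.60 MeV × 1.602e-13 J/MeV = 2.5545e-10 J
Per mole: 2.5545e-10 J × 6.022e23 mol⁻¹ = 1.5383e+14 J/mol

1.54e+11 kJ/mol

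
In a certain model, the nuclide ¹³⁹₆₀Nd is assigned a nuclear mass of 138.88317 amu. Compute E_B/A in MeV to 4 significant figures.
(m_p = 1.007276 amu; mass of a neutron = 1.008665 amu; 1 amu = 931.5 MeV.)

8.296 MeV/nucleon

The nucleus contains 60 protons and 139 − 60 = 79 neutrons.
Total constituent mass: 60 × 1.007276 + 79 × 1.008665 = 140.121095 amu
The mass defect is 140.121095 − 138.88317 = 1.237925 amu.
E_B = 1.237925 × 931.5 = 1153.13 MeV
BE/A = 1153.13 MeV / 139 = 8.296 MeV/nucleon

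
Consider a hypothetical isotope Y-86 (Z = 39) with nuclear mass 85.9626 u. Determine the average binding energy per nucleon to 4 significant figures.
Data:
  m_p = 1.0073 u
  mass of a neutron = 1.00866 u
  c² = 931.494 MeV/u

Z = 39, so N = A − Z = 86 − 39 = 47.
Mass of separated nucleons = 39(1.0073) + 47(1.00866) = 39.2847 + 47.40702 = 86.69172 u
Mass defect Δm = 86.69172 − 85.9626 = 0.72912 u
Converting to energy: 0.72912 u × 931.494 MeV/u = 679.171 MeV
Per nucleon: 679.171 / 86 = 7.897 MeV

7.897 MeV/nucleon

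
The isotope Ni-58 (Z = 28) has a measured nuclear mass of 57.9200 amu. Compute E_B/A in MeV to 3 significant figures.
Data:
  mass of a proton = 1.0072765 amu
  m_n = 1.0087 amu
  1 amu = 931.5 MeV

8.75 MeV/nucleon

Σm = 28·m_p + 30·m_n = 28.2037420 + 30.2610 = 58.4647420 amu
Δm = 58.4647420 − 57.9200 = 0.5447420 amu
E_B = 0.5447420 × 931.5 = 507.427 MeV
Per nucleon: 507.427 / 58 = 8.749 MeV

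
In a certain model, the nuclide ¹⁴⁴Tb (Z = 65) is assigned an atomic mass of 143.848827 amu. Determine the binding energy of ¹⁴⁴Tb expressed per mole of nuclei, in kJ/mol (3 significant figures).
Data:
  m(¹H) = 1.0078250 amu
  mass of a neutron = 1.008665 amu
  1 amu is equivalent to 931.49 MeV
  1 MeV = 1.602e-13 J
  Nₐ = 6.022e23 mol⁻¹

1.21e+11 kJ/mol

Total constituent mass: 65 × 1.0078250 + 79 × 1.008665 = 145.1931600 amu
Mass defect Δm = 145.1931600 − 143.848827 = 1.3443330 amu
Converting to energy: 1.3443330 amu × 931.49 MeV/amu = 1252.23 MeV
Per nucleus in joules: 1252.23 MeV × 1.602e-13 J/MeV = 2.0061e-10 J
Per mole: 2.0061e-10 J × 6.022e23 mol⁻¹ = 1.2081e+14 J/mol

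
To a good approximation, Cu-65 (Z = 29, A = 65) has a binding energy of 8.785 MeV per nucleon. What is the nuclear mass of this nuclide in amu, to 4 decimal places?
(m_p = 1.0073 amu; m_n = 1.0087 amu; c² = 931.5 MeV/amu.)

Total binding energy = 65 × 8.785 = 571.025 MeV
Mass defect = 571.025 MeV / (931.5 MeV/amu) = 0.613017 amu
Constituent mass = 29(1.0073) + 36(1.0087) = 65.5249 amu
Nuclear mass = 65.5249 − 0.613017 = 64.911883 amu ≈ 64.9119 amu (to 4 decimal places)

64.9119 amu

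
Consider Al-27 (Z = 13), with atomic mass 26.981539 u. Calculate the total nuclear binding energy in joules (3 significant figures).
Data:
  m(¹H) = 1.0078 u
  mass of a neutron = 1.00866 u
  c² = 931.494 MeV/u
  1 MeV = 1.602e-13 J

3.60e-11 J

With 13 protons and 14 neutrons (A = 27):
Total constituent mass: 13 × 1.0078 + 14 × 1.00866 = 27.22264 u
Mass defect Δm = 27.22264 − 26.981539 = 0.241101 u
Converting to energy: 0.241101 u × 931.494 MeV/u = 224.584 MeV
In joules: 224.584 MeV × 1.602e-13 J/MeV = 3.5978e-11 J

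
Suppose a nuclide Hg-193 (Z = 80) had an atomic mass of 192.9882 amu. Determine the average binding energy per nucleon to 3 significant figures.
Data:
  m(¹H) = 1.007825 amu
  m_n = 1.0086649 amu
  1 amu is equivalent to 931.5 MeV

7.80 MeV/nucleon

Σm = 80·m(¹H) + 113·m_n = 80.626000 + 113.9791337 = 194.6051337 amu
The mass defect is 194.6051337 − 192.9882 = 1.6169337 amu.
Binding energy = Δm·c² = 1.6169337 × 931.5 MeV/amu = 1506.17 MeV
Dividing by A = 193 gives 7.804 MeV per nucleon.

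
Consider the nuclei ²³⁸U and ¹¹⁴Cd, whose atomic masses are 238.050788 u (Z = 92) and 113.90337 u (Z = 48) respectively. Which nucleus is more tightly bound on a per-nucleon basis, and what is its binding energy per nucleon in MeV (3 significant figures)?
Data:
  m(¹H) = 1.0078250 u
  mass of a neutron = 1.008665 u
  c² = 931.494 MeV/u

¹¹⁴Cd; 8.53 MeV/nucleon

²³⁸U: Σm = 92(1.0078250) + 146(1.008665) = 239.9849900 u; Δm = 1.9342020 u; E_B = 1801.7 MeV; E_B/A = 7.570 MeV
¹¹⁴Cd: Σm = 48(1.0078250) + 66(1.008665) = 114.9474900 u; Δm = 1.0441200 u; E_B = 972.592 MeV; E_B/A = 8.532 MeV
¹¹⁴Cd has the higher binding energy per nucleon, so it is the more tightly bound nucleus.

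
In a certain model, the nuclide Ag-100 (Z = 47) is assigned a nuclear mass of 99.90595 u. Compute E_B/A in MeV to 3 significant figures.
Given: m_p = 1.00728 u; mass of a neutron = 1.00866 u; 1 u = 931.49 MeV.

Mass of separated nucleons = 47(1.00728) + 53(1.00866) = 47.34216 + 53.45898 = 100.80114 u
Mass defect Δm = 100.80114 − 99.90595 = 0.89519 u
Converting to energy: 0.89519 u × 931.49 MeV/u = 833.861 MeV
Per nucleon: 833.861 / 100 = 8.339 MeV

8.34 MeV/nucleon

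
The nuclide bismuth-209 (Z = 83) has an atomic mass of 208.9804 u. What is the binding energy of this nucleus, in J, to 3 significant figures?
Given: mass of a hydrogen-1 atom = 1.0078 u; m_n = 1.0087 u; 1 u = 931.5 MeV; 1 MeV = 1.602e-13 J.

2.63e-10 J

Z = 83, so N = A − Z = 209 − 83 = 126.
Mass of separated nucleons = 83(1.0078) + 126(1.0087) = 83.6474 + 127.0962 = 210.7436 u
Mass defect Δm = 210.7436 − 208.9804 = 1.7632 u
Converting to energy: 1.7632 u × 931.5 MeV/u = 1642.42 MeV
In joules: 1642.42 MeV × 1.602e-13 J/MeV = 2.6312e-10 J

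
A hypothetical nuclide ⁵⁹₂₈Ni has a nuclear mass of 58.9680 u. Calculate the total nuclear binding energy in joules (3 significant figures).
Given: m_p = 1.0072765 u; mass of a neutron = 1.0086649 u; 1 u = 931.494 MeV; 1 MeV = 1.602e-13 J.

7.53e-11 J

With 28 protons and 31 neutrons (A = 59):
Σm = 28·m_p + 31·m_n = 28.2037420 + 31.2686119 = 59.4723539 u
Mass defect Δm = 59.4723539 − 58.9680 = 0.5043539 u
Binding energy = Δm·c² = 0.5043539 × 931.494 MeV/u = 469.803 MeV
In joules: 469.803 MeV × 1.602e-13 J/MeV = 7.5262e-11 J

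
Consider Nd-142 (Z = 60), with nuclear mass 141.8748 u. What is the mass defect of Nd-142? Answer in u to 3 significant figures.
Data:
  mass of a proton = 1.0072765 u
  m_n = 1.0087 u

1.28 u

Z = 60, so N = A − Z = 142 − 60 = 82.
Mass of separated nucleons = 60(1.0072765) + 82(1.0087) = 60.4365900 + 82.7134 = 143.1499900 u
The mass defect is 143.1499900 − 141.8748 = 1.2751900 u.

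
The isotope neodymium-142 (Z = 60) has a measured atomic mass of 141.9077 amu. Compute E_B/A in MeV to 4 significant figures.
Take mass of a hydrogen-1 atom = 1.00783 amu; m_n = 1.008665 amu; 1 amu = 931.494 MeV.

8.348 MeV/nucleon

The nucleus contains 60 protons and 142 − 60 = 82 neutrons.
Σm = 60·m(¹H) + 82·m_n = 60.46980 + 82.710530 = 143.180330 amu
Δm = 143.180330 − 141.9077 = 1.272630 amu
E_B = 1.272630 × 931.494 = 1185.45 MeV
Per nucleon: 1185.45 / 142 = 8.348 MeV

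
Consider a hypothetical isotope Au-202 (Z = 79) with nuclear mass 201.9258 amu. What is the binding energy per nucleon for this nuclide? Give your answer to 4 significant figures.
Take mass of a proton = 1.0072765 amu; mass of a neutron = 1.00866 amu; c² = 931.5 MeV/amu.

Total constituent mass: 79 × 1.0072765 + 123 × 1.00866 = 203.6400235 amu
Δm = 203.6400235 − 201.9258 = 1.7142235 amu
E_B = 1.7142235 × 931.5 = 1596.80 MeV
Per nucleon: 1596.80 / 202 = 7.905 MeV

7.905 MeV/nucleon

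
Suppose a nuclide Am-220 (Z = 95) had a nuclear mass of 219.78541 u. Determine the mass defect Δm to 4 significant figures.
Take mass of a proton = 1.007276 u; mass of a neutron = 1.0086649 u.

1.989 u

Mass of separated nucleons = 95(1.007276) + 125(1.0086649) = 95.691220 + 126.0831125 = 221.7743325 u
Δm = 221.7743325 − 219.78541 = 1.9889225 u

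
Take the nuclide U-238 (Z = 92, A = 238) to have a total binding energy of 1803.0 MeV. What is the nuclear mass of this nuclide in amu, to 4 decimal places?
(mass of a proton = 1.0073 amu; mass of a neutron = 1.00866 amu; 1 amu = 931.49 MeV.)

Mass defect = 1803.0 MeV / (931.49 MeV/amu) = 1.935609 amu
Constituent mass = 92(1.0073) + 146(1.00866) = 239.93596 amu
Nuclear mass = 239.93596 − 1.935609 = 238.000351 amu ≈ 238.0004 amu (to 4 decimal places)

238.0004 amu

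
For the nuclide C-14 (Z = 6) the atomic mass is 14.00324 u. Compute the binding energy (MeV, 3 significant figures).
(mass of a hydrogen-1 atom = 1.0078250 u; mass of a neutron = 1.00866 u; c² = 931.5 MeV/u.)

105 MeV

Z = 6, so N = A − Z = 14 − 6 = 8.
Σm = 6·m(¹H) + 8·m_n = 6.0469500 + 8.06928 = 14.1162300 u
The mass defect is 14.1162300 − 14.00324 = 0.1129900 u.
Binding energy = Δm·c² = 0.1129900 × 931.5 MeV/u = 105.250 MeV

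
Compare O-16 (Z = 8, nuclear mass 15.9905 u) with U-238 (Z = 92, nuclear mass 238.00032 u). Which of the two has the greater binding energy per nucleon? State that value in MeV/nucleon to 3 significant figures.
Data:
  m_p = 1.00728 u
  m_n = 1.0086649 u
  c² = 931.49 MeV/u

O-16; 7.98 MeV/nucleon

O-16: Σm = 8(1.00728) + 8(1.0086649) = 16.1275592 u; Δm = 0.1370592 u; E_B = 127.67 MeV; E_B/A = 7.979 MeV
U-238: Σm = 92(1.00728) + 146(1.0086649) = 239.9348354 u; Δm = 1.9345154 u; E_B = 1802.0 MeV; E_B/A = 7.571 MeV
O-16 has the higher binding energy per nucleon, so it is the more tightly bound nucleus.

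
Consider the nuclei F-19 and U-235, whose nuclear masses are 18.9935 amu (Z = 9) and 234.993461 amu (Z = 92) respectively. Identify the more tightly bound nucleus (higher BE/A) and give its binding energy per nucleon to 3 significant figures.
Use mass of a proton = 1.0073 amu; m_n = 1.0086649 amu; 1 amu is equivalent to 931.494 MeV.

F-19: Σm = 9(1.0073) + 10(1.0086649) = 19.1523490 amu; Δm = 0.1588490 amu; E_B = 147.97 MeV; E_B/A = 7.788 MeV
U-235: Σm = 92(1.0073) + 143(1.0086649) = 236.9106807 amu; Δm = 1.9172197 amu; E_B = 1785.88 MeV; E_B/A = 7.599 MeV
F-19 has the higher binding energy per nucleon, so it is the more tightly bound nucleus.

F-19; 7.79 MeV/nucleon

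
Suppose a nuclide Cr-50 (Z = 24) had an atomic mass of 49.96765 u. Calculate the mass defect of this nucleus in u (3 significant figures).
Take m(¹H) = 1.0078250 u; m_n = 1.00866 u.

With 24 protons and 26 neutrons (A = 50):
Σm = 24·m(¹H) + 26·m_n = 24.1878000 + 26.22516 = 50.4129600 u
The mass defect is 50.4129600 − 49.96765 = 0.4453100 u.

0.445 u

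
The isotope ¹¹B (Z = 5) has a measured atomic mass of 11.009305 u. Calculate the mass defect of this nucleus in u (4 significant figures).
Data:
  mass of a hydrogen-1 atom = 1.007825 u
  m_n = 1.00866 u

0.08178 u

With 5 protons and 6 neutrons (A = 11):
Total constituent mass: 5 × 1.007825 + 6 × 1.00866 = 11.091085 u
Mass defect Δm = 11.091085 − 11.009305 = 0.081780 u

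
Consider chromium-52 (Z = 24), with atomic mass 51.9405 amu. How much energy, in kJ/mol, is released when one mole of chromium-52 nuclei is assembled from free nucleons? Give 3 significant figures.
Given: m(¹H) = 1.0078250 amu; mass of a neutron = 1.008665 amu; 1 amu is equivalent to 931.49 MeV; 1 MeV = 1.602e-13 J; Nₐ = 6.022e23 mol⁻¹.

Z = 24, so N = A − Z = 52 − 24 = 28.
Mass of separated nucleons = 24(1.0078250) + 28(1.008665) = 24.1878000 + 28.242620 = 52.4304200 amu
Δm = 52.4304200 − 51.9405 = 0.4899200 amu
E_B = 0.4899200 × 931.49 = 456.356 MeV
Per nucleus in joules: 456.356 MeV × 1.602e-13 J/MeV = 7.3108e-11 J
Per mole: 7.3108e-11 J × 6.022e23 mol⁻¹ = 4.4026e+13 J/mol

4.40e+10 kJ/mol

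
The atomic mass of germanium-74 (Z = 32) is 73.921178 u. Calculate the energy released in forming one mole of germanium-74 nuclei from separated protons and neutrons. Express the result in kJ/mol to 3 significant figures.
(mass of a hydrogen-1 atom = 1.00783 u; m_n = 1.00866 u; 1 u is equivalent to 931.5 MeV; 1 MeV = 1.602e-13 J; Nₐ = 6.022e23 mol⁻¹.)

6.23e+10 kJ/mol

Mass of separated nucleons = 32(1.00783) + 42(1.00866) = 32.25056 + 42.36372 = 74.61428 u
Δm = 74.61428 − 73.921178 = 0.693102 u
E_B = 0.693102 × 931.5 = 645.625 MeV
Per nucleus in joules: 645.625 MeV × 1.602e-13 J/MeV = 1.0343e-10 J
Per mole: 1.0343e-10 J × 6.022e23 mol⁻¹ = 6.2286e+13 J/mol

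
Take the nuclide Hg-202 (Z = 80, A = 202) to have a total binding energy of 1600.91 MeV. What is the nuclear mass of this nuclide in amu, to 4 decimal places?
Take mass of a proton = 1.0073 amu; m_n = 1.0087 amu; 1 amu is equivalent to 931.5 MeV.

201.9268 amu

Mass defect = 1600.91 MeV / (931.5 MeV/amu) = 1.718637 amu
Constituent mass = 80(1.0073) + 122(1.0087) = 203.6454 amu
Nuclear mass = 203.6454 − 1.718637 = 201.926763 amu ≈ 201.9268 amu (to 4 decimal places)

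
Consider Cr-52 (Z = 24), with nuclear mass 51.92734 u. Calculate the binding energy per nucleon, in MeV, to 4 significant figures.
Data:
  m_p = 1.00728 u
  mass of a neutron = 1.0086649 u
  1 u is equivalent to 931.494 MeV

8.777 MeV/nucleon

Mass of separated nucleons = 24(1.00728) + 28(1.0086649) = 24.17472 + 28.2426172 = 52.4173372 u
Mass defect Δm = 52.4173372 − 51.92734 = 0.4899972 u
E_B = 0.4899972 × 931.494 = 456.429 MeV
BE/A = 456.429 MeV / 52 = 8.777 MeV/nucleon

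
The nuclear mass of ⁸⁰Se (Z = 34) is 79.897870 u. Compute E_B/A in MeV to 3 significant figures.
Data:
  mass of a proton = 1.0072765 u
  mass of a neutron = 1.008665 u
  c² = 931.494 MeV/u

8.71 MeV/nucleon

Total constituent mass: 34 × 1.0072765 + 46 × 1.008665 = 80.6459910 u
Δm = 80.6459910 − 79.897870 = 0.7481210 u
Binding energy = Δm·c² = 0.7481210 × 931.494 MeV/u = 696.870 MeV
Per nucleon: 696.870 / 80 = 8.711 MeV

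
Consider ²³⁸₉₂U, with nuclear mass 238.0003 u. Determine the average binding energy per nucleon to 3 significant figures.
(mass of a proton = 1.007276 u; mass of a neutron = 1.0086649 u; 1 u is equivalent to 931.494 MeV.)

Mass of separated nucleons = 92(1.007276) + 146(1.0086649) = 92.669392 + 147.2650754 = 239.9344674 u
Δm = 239.9344674 − 238.0003 = 1.9341674 u
E_B = 1.9341674 × 931.494 = 1801.67 MeV
Per nucleon: 1801.67 / 238 = 7.570 MeV

7.57 MeV/nucleon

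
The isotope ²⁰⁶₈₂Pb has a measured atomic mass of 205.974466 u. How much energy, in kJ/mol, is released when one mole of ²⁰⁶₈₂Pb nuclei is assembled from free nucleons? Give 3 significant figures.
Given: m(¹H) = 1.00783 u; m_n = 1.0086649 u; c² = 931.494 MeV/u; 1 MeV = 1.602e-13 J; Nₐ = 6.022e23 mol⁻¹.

1.57e+11 kJ/mol

Σm = 82·m(¹H) + 124·m_n = 82.64206 + 125.0744476 = 207.7165076 u
The mass defect is 207.7165076 − 205.974466 = 1.7420416 u.
E_B = 1.7420416 × 931.494 = 1622.70 MeV
Per nucleus in joules: 1622.70 MeV × 1.602e-13 J/MeV = 2.5996e-10 J
Per mole: 2.5996e-10 J × 6.022e23 mol⁻¹ = 1.5655e+14 J/mol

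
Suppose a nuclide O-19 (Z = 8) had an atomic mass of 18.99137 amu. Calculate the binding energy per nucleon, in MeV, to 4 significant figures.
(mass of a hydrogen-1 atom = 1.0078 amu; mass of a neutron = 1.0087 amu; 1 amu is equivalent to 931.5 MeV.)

The nucleus contains 8 protons and 19 − 8 = 11 neutrons.
Mass of separated nucleons = 8(1.0078) + 11(1.0087) = 8.0624 + 11.0957 = 19.1581 amu
Mass defect Δm = 19.1581 − 18.99137 = 0.16673 amu
Binding energy = Δm·c² = 0.16673 × 931.5 MeV/amu = 155.309 MeV
Dividing by A = 19 gives 8.174 MeV per nucleon.

8.174 MeV/nucleon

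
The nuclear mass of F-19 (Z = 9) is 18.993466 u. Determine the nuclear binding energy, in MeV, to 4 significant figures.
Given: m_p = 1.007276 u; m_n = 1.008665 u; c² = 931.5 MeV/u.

147.8 MeV

The nucleus contains 9 protons and 19 − 9 = 10 neutrons.
Total constituent mass: 9 × 1.007276 + 10 × 1.008665 = 19.152134 u
Mass defect Δm = 19.152134 − 18.993466 = 0.158668 u
E_B = 0.158668 × 931.5 = 147.799 MeV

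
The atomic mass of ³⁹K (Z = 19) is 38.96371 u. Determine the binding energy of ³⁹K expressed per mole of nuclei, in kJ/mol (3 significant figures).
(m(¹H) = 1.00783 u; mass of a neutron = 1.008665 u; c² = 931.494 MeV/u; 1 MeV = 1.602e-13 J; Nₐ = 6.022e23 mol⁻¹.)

The nucleus contains 19 protons and 39 − 19 = 20 neutrons.
Mass of separated nucleons = 19(1.00783) + 20(1.008665) = 19.14877 + 20.173300 = 39.322070 u
Mass defect Δm = 39.322070 − 38.96371 = 0.358360 u
Binding energy = Δm·c² = 0.358360 × 931.494 MeV/u = 333.810 MeV
Per nucleus in joules: 333.810 MeV × 1.602e-13 J/MeV = 5.3476e-11 J
Per mole: 5.3476e-11 J × 6.022e23 mol⁻¹ = 3.2203e+13 J/mol

3.22e+10 kJ/mol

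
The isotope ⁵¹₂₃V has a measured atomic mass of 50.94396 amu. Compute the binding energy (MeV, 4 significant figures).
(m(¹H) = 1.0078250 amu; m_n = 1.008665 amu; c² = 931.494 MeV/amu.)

Z = 23, so N = A − Z = 51 − 23 = 28.
Σm = 23·m(¹H) + 28·m_n = 23.1799750 + 28.242620 = 51.4225950 amu
Δm = 51.4225950 − 50.94396 = 0.4786350 amu
Converting to energy: 0.4786350 amu × 931.494 MeV/amu = 445.846 MeV

445.8 MeV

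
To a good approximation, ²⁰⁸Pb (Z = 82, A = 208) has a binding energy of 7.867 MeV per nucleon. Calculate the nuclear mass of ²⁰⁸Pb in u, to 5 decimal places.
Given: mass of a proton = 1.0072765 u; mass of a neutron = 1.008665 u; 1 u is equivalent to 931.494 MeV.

Total binding energy = 208 × 7.867 = 1636.336 MeV
Mass defect = 1636.336 MeV / (931.494 MeV/u) = 1.7566791 u
Constituent mass = 82(1.0072765) + 126(1.008665) = 209.6884630 u
Nuclear mass = 209.6884630 − 1.7566791 = 207.9317839 u ≈ 207.93178 u (to 5 decimal places)

207.93178 u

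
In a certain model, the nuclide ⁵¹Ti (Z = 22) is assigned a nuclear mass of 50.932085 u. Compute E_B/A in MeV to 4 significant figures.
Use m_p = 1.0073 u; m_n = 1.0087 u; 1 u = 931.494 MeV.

With 22 protons and 29 neutrons (A = 51):
Total constituent mass: 22 × 1.0073 + 29 × 1.0087 = 51.4129 u
Mass defect Δm = 51.4129 − 50.932085 = 0.480815 u
Converting to energy: 0.480815 u × 931.494 MeV/u = 447.876 MeV
BE/A = 447.876 MeV / 51 = 8.782 MeV/nucleon

8.782 MeV/nucleon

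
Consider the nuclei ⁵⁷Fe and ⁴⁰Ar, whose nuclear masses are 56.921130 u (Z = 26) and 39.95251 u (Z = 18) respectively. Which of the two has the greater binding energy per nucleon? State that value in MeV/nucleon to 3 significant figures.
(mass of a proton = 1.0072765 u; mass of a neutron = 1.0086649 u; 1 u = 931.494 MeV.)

⁵⁷Fe: Σm = 26(1.0072765) + 31(1.0086649) = 57.4578009 u; Δm = 0.5366709 u; E_B = 499.91 MeV; E_B/A = 8.770 MeV
⁴⁰Ar: Σm = 18(1.0072765) + 22(1.0086649) = 40.3216048 u; Δm = 0.3690948 u; E_B = 343.81 MeV; E_B/A = 8.595 MeV
⁵⁷Fe has the higher binding energy per nucleon, so it is the more tightly bound nucleus.

⁵⁷Fe; 8.77 MeV/nucleon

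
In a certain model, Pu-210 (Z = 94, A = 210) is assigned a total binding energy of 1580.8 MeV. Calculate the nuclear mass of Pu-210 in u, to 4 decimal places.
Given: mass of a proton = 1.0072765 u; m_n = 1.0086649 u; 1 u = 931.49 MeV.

Mass defect = 1580.8 MeV / (931.49 MeV/u) = 1.697066 u
Constituent mass = 94(1.0072765) + 116(1.0086649) = 211.6891194 u
Nuclear mass = 211.6891194 − 1.697066 = 209.9920534 u ≈ 209.9921 u (to 4 decimal places)

209.9921 u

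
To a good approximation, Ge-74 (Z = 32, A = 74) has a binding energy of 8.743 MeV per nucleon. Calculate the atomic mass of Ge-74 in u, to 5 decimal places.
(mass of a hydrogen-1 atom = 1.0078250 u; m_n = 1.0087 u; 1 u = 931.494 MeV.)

Total binding energy = 74 × 8.743 = 646.982 MeV
Mass defect = 646.982 MeV / (931.494 MeV/u) = 0.6945638 u
Constituent mass = 32(1.0078250) + 42(1.0087) = 74.6158000 u
Atomic mass = 74.6158000 − 0.6945638 = 73.9212362 u ≈ 73.92124 u (to 5 decimal places)

73.92124 u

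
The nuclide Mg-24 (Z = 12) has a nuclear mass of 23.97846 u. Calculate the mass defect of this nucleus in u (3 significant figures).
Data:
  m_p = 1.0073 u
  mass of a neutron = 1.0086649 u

0.213 u

With 12 protons and 12 neutrons (A = 24):
Total constituent mass: 12 × 1.0073 + 12 × 1.0086649 = 24.1915788 u
Δm = 24.1915788 − 23.97846 = 0.2131188 u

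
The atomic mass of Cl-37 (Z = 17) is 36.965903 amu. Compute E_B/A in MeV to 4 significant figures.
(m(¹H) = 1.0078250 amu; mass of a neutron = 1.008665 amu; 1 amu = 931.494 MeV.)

Total constituent mass: 17 × 1.0078250 + 20 × 1.008665 = 37.3063250 amu
Δm = 37.3063250 − 36.965903 = 0.3404220 amu
E_B = 0.3404220 × 931.494 = 317.101 MeV
BE/A = 317.101 MeV / 37 = 8.570 MeV/nucleon

8.570 MeV/nucleon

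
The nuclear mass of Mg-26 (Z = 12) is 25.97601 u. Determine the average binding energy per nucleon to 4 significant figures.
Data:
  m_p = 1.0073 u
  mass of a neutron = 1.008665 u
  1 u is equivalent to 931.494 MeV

The nucleus contains 12 protons and 26 − 12 = 14 neutrons.
Mass of separated nucleons = 12(1.0073) + 14(1.008665) = 12.0876 + 14.121310 = 26.208910 u
Δm = 26.208910 − 25.97601 = 0.232900 u
Binding energy = Δm·c² = 0.232900 × 931.494 MeV/u = 216.945 MeV
Per nucleon: 216.945 / 26 = 8.344 MeV

8.344 MeV/nucleon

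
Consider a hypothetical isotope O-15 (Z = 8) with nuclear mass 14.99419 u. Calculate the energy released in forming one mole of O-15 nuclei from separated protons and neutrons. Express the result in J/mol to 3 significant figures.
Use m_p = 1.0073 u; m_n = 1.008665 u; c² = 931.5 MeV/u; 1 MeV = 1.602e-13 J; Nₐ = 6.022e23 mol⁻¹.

1.12e+13 J/mol

With 8 protons and 7 neutrons (A = 15):
Total constituent mass: 8 × 1.0073 + 7 × 1.008665 = 15.119055 u
Δm = 15.119055 − 14.99419 = 0.124865 u
E_B = 0.124865 × 931.5 = 116.312 MeV
Per nucleus in joules: 116.312 MeV × 1.602e-13 J/MeV = 1.8633e-11 J
Per mole: 1.8633e-11 J × 6.022e23 mol⁻¹ = 1.1221e+13 J/mol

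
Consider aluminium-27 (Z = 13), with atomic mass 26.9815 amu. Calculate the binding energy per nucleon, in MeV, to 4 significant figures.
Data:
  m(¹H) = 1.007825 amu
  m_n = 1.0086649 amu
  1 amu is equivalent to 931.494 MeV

8.333 MeV/nucleon

With 13 protons and 14 neutrons (A = 27):
Total constituent mass: 13 × 1.007825 + 14 × 1.0086649 = 27.2230336 amu
The mass defect is 27.2230336 − 26.9815 = 0.2415336 amu.
Binding energy = Δm·c² = 0.2415336 × 931.494 MeV/amu = 224.987 MeV
Dividing by A = 27 gives 8.333 MeV per nucleon.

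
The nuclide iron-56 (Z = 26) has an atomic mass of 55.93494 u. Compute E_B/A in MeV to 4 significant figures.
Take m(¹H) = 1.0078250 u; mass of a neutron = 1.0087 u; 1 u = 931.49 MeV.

Total constituent mass: 26 × 1.0078250 + 30 × 1.0087 = 56.4644500 u
Δm = 56.4644500 − 55.93494 = 0.5295100 u
Binding energy = Δm·c² = 0.5295100 × 931.49 MeV/u = 493.233 MeV
Dividing by A = 56 gives 8.808 MeV per nucleon.

8.808 MeV/nucleon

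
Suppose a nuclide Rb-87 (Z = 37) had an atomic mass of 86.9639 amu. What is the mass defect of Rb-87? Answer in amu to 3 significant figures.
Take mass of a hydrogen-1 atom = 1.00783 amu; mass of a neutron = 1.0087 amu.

The nucleus contains 37 protons and 87 − 37 = 50 neutrons.
Total constituent mass: 37 × 1.00783 + 50 × 1.0087 = 87.72471 amu
Δm = 87.72471 − 86.9639 = 0.76081 amu

0.761 amu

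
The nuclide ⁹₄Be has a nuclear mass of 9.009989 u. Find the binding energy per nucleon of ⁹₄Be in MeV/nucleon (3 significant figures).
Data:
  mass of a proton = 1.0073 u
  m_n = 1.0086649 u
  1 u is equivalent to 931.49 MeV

Total constituent mass: 4 × 1.0073 + 5 × 1.0086649 = 9.0725245 u
Mass defect Δm = 9.0725245 − 9.009989 = 0.0625355 u
Binding energy = Δm·c² = 0.0625355 × 931.49 MeV/u = 58.2512 MeV
Dividing by A = 9 gives 6.472 MeV per nucleon.

6.47 MeV/nucleon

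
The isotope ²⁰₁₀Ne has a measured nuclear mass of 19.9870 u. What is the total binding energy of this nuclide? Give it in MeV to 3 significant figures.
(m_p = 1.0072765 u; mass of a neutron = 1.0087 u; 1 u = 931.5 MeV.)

161 MeV

With 10 protons and 10 neutrons (A = 20):
Σm = 10·m_p + 10·m_n = 10.0727650 + 10.0870 = 20.1597650 u
Mass defect Δm = 20.1597650 − 19.9870 = 0.1727650 u
E_B = 0.1727650 × 931.5 = 160.931 MeV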